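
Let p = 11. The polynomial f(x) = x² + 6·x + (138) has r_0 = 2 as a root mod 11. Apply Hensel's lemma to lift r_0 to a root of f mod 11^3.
r_2 = 277 (mod 1331)

Hensel: r_{i+1} = r_i − f(r_i)·(f′(r_i))^{-1} mod 11^{i+2}, f′(x) = 2x + 6. Iterate:
  r_0 = 2 (mod 11)
  r_1 = 35 (mod 121)
  r_2 = 277 (mod 1331)
Final: r = 277 satisfies f(r) ≡ 0 mod 11^3.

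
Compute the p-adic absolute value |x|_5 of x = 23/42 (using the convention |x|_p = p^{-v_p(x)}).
|23/42|_5 = 1

Step 1 — compute v_5(x) by factoring powers of 5 out of the numerator and denominator: v_5(23/42) = 0. Step 2 — apply |x|_p = p^{-v_p(x)} = 5^{0} = 1.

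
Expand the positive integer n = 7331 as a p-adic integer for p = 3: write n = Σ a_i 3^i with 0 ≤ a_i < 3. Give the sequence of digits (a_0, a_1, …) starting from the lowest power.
(a_0, a_1, …) = (2, 1, 1, 1, 0, 0, 1, 0, 1)

Repeated division by 3 gives the digits low-to-high: 7331 = 2 + 1·3^1 + 1·3^2 + 1·3^3 + 1·3^6 + 1·3^8. Digit sequence: (2, 1, 1, 1, 0, 0, 1, 0, 1).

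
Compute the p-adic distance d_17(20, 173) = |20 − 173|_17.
d_17(20, 173) = 1/17

Step 1 — x − y = 20 − 173 = -153. Step 2 — v_17(-153) = 1 (factor: -153 = −(17^1 · 9); the sign does not affect v_p). Step 3 — |x − y|_17 = 17^{-1} = 1/17.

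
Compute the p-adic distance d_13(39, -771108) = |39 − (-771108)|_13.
d_13(39, -771108) = 1/28561

Step 1 — x − y = 39 − (-771108) = 771147. Step 2 — v_13(771147) = 4 (factor: 771147 = (13^4 · 27); the sign does not affect v_p). Step 3 — |x − y|_13 = 13^{-4} = 1/28561.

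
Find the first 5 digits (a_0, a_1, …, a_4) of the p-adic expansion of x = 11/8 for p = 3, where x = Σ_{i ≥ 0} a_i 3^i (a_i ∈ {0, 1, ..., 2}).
(a_0, …, a_4) = (1, 2, 2, 1, 2)

v_3(11/8) = 0 (numerator and denominator both coprime to 3), so x ∈ ℤ_3^×. Compute digits iteratively via a_i = x_i mod 3, x_{i+1} = (x_i − a_i)/3, with x_0 = x:
  x_0 = 11/8;  a_0 = 1;  x_1 = (x_0 − 1)/3 = 1/8
  x_1 = 1/8;  a_1 = 2;  x_2 = (x_1 − 2)/3 = -5/8
  x_2 = -5/8;  a_2 = 2;  x_3 = (x_2 − 2)/3 = -7/8
  x_3 = -7/8;  a_3 = 1;  x_4 = (x_3 − 1)/3 = -5/8
  x_4 = -5/8;  a_4 = 2;  x_5 = (x_4 − 2)/3 = -7/8
Digits: (1, 2, 2, 1, 2).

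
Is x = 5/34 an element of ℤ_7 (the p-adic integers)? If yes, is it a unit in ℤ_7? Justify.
x ∈ ℤ_7^× (unit); v_7(x) = 0

ℤ_7 = {x ∈ ℚ_7 : v_7(x) ≥ 0} and ℤ_7^× = {x ∈ ℤ_7 : v_7(x) = 0}. Here v_7(5/34) = v_7(num) − v_7(den) = 0; compare against these criteria.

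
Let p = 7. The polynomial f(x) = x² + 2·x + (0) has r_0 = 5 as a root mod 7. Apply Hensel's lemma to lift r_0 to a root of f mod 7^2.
r_1 = 47 (mod 49)

Hensel: r_{i+1} = r_i − f(r_i)·(f′(r_i))^{-1} mod 7^{i+2}, f′(x) = 2x + 2. Iterate:
  r_0 = 5 (mod 7)
  r_1 = 47 (mod 49)
Final: r = 47 satisfies f(r) ≡ 0 mod 7^2.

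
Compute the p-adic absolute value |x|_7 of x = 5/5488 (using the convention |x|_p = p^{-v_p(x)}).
|5/5488|_7 = 343

Step 1 — compute v_7(x) by factoring powers of 7 out of the numerator and denominator: v_7(5/5488) = -3. Step 2 — apply |x|_p = p^{-v_p(x)} = 7^{3} = 343.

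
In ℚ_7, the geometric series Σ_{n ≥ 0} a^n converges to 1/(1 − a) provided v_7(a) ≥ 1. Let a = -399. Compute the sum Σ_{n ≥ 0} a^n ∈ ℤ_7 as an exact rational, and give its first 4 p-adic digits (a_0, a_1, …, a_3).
Σ a^n = 1/(1 − a) = 1/400;  first 4 digits = (1, 6, 6, 6)

v_7(a) = 1 ≥ 1, so the series converges in ℤ_7 to 1/(1 − a) = 1/(1 − (-399)) = 1/400. Expand this rational in ℤ_7: compute digits iteratively via d_i = x_i mod 7, x_{i+1} = (x_i − d_i)/7. The first 4 digits are (1, 6, 6, 6).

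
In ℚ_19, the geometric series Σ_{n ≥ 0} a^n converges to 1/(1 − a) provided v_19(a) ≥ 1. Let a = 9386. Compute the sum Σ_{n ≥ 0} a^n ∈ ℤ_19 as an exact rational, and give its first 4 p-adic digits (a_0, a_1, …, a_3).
Σ a^n = 1/(1 − a) = -1/9385;  first 4 digits = (1, 0, 7, 1)

v_19(a) = 2 ≥ 1, so the series converges in ℤ_19 to 1/(1 − a) = 1/(1 − 9386) = -1/9385. Expand this rational in ℤ_19: compute digits iteratively via d_i = x_i mod 19, x_{i+1} = (x_i − d_i)/19. The first 4 digits are (1, 0, 7, 1).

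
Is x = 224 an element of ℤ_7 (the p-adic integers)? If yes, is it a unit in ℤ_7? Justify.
x ∈ ℤ_7 but not a unit; v_7(x) = 1 > 0

ℤ_7 = {x ∈ ℚ_7 : v_7(x) ≥ 0} and ℤ_7^× = {x ∈ ℤ_7 : v_7(x) = 0}. Here v_7(224) = v_7(num) − v_7(den) = 1; compare against these criteria.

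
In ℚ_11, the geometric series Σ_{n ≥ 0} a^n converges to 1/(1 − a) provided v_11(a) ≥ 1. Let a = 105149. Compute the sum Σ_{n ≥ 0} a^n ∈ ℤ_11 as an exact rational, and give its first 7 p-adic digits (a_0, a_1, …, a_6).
Σ a^n = 1/(1 − a) = -1/105148;  first 7 digits = (1, 0, 0, 2, 7, 0, 4)

v_11(a) = 3 ≥ 1, so the series converges in ℤ_11 to 1/(1 − a) = 1/(1 − 105149) = -1/105148. Expand this rational in ℤ_11: compute digits iteratively via d_i = x_i mod 11, x_{i+1} = (x_i − d_i)/11. The first 7 digits are (1, 0, 0, 2, 7, 0, 4).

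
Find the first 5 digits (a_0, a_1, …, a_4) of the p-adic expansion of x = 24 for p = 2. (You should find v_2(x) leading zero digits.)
(a_0, …, a_4) = (0, 0, 0, 1, 1)

v_2(24) = 3, so a_0 = ... = a_2 = 0. Factor out: x = 2^3 · u with u = 3 a unit in ℤ_2. Expand u iteratively via a_{v+i} = u_i mod 2, u_{i+1} = (u_i − a_{v+i})/2:
  u_0 = 3;  a_3 = 1;  u_1 = (u_0 − 1)/2 = 1
  u_1 = 1;  a_4 = 1;  u_2 = (u_1 − 1)/2 = 0
Digits: (0, 0, 0, 1, 1).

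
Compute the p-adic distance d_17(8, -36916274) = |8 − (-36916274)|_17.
d_17(8, -36916274) = 1/1419857

Step 1 — x − y = 8 − (-36916274) = 36916282. Step 2 — v_17(36916282) = 5 (factor: 36916282 = (17^5 · 26); the sign does not affect v_p). Step 3 — |x − y|_17 = 17^{-5} = 1/1419857.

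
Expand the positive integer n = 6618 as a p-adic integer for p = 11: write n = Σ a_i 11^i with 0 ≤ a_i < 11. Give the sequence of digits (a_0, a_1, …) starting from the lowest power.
(a_0, a_1, …) = (7, 7, 10, 4)

Repeated division by 11 gives the digits low-to-high: 6618 = 7 + 7·11^1 + 10·11^2 + 4·11^3. Digit sequence: (7, 7, 10, 4).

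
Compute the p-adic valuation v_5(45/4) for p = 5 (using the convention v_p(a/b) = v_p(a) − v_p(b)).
v_5(45/4) = 1

Factor powers of 5 from the numerator and denominator of the reduced fraction: 45 = 5^1 · 9 and 4 = 5^0 · 4. Apply v_p(a/b) = v_p(a) − v_p(b): v_5(45/4) = 1 − 0 = 1.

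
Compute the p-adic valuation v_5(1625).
v_5(1625) = 3

v_5(n) is the largest exponent k such that 5^k divides n. Factor out: 1625 = 5^3 · 13. (Sign doesn't affect v_p.) So v_5(1625) = 3.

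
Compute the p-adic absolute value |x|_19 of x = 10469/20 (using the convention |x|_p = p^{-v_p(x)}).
|10469/20|_19 = 1/361

Step 1 — compute v_19(x) by factoring powers of 19 out of the numerator and denominator: v_19(10469/20) = 2. Step 2 — apply |x|_p = p^{-v_p(x)} = 19^{-2} = 1/361.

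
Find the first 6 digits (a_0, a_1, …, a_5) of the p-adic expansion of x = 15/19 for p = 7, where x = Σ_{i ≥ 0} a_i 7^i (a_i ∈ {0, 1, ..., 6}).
(a_0, …, a_5) = (3, 3, 1, 2, 3, 1)

v_7(15/19) = 0 (numerator and denominator both coprime to 7), so x ∈ ℤ_7^×. Compute digits iteratively via a_i = x_i mod 7, x_{i+1} = (x_i − a_i)/7, with x_0 = x:
  x_0 = 15/19;  a_0 = 3;  x_1 = (x_0 − 3)/7 = -6/19
  x_1 = -6/19;  a_1 = 3;  x_2 = (x_1 − 3)/7 = -9/19
  x_2 = -9/19;  a_2 = 1;  x_3 = (x_2 − 1)/7 = -4/19
  x_3 = -4/19;  a_3 = 2;  x_4 = (x_3 − 2)/7 = -6/19
  x_4 = -6/19;  a_4 = 3;  x_5 = (x_4 − 3)/7 = -9/19
  x_5 = -9/19;  a_5 = 1;  x_6 = (x_5 − 1)/7 = -4/19
Digits: (3, 3, 1, 2, 3, 1).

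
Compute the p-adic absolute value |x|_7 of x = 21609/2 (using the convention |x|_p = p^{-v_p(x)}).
|21609/2|_7 = 1/2401

Step 1 — compute v_7(x) by factoring powers of 7 out of the numerator and denominator: v_7(21609/2) = 4. Step 2 — apply |x|_p = p^{-v_p(x)} = 7^{-4} = 1/2401.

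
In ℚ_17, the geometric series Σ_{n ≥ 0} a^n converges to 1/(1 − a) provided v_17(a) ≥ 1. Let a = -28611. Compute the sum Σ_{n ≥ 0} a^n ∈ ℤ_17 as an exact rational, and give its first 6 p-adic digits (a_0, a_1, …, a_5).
Σ a^n = 1/(1 − a) = 1/28612;  first 6 digits = (1, 0, 3, 11, 8, 15)

v_17(a) = 2 ≥ 1, so the series converges in ℤ_17 to 1/(1 − a) = 1/(1 − (-28611)) = 1/28612. Expand this rational in ℤ_17: compute digits iteratively via d_i = x_i mod 17, x_{i+1} = (x_i − d_i)/17. The first 6 digits are (1, 0, 3, 11, 8, 15).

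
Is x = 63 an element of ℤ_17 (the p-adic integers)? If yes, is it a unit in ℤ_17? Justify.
x ∈ ℤ_17^× (unit); v_17(x) = 0

ℤ_17 = {x ∈ ℚ_17 : v_17(x) ≥ 0} and ℤ_17^× = {x ∈ ℤ_17 : v_17(x) = 0}. Here v_17(63) = v_17(num) − v_17(den) = 0; compare against these criteria.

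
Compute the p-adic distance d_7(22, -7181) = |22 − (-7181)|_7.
d_7(22, -7181) = 1/2401

Step 1 — x − y = 22 − (-7181) = 7203. Step 2 — v_7(7203) = 4 (factor: 7203 = (7^4 · 3); the sign does not affect v_p). Step 3 — |x − y|_7 = 7^{-4} = 1/2401.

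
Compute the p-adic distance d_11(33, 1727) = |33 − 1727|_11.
d_11(33, 1727) = 1/121

Step 1 — x − y = 33 − 1727 = -1694. Step 2 — v_11(-1694) = 2 (factor: -1694 = −(11^2 · 14); the sign does not affect v_p). Step 3 — |x − y|_11 = 11^{-2} = 1/121.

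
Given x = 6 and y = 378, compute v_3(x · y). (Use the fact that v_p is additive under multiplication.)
v_3(2268) = 4

v_p(x) = 1 (factor: 6 = 3^1 · 2); v_p(y) = 3 (factor: 378 = 3^3 · 14). Additivity: v_p(xy) = v_p(x) + v_p(y) = 1 + 3 = 4. (Direct check: xy = 2268 = 3^4 · (28).)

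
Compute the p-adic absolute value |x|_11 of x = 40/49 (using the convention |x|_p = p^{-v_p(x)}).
|40/49|_11 = 1

Step 1 — compute v_11(x) by factoring powers of 11 out of the numerator and denominator: v_11(40/49) = 0. Step 2 — apply |x|_p = p^{-v_p(x)} = 11^{0} = 1.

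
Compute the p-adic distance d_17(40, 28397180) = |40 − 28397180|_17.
d_17(40, 28397180) = 1/1419857

Step 1 — x − y = 40 − 28397180 = -28397140. Step 2 — v_17(-28397140) = 5 (factor: -28397140 = −(17^5 · 20); the sign does not affect v_p). Step 3 — |x − y|_17 = 17^{-5} = 1/1419857.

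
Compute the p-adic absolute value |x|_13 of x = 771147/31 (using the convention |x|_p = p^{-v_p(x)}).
|771147/31|_13 = 1/28561

Step 1 — compute v_13(x) by factoring powers of 13 out of the numerator and denominator: v_13(771147/31) = 4. Step 2 — apply |x|_p = p^{-v_p(x)} = 13^{-4} = 1/28561.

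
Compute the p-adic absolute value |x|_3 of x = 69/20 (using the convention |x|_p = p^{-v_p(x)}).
|69/20|_3 = 1/3

Step 1 — compute v_3(x) by factoring powers of 3 out of the numerator and denominator: v_3(69/20) = 1. Step 2 — apply |x|_p = p^{-v_p(x)} = 3^{-1} = 1/3.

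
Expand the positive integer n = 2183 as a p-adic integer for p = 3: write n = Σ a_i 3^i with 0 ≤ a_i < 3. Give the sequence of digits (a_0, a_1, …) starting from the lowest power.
(a_0, a_1, …) = (2, 1, 2, 2, 2, 2, 2)

Repeated division by 3 gives the digits low-to-high: 2183 = 2 + 1·3^1 + 2·3^2 + 2·3^3 + 2·3^4 + 2·3^5 + 2·3^6. Digit sequence: (2, 1, 2, 2, 2, 2, 2).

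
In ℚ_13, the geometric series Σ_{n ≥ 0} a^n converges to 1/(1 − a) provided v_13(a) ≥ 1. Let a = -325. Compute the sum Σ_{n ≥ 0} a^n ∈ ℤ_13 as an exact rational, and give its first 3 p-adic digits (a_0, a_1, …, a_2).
Σ a^n = 1/(1 − a) = 1/326;  first 3 digits = (1, 1, 12)

v_13(a) = 1 ≥ 1, so the series converges in ℤ_13 to 1/(1 − a) = 1/(1 − (-325)) = 1/326. Expand this rational in ℤ_13: compute digits iteratively via d_i = x_i mod 13, x_{i+1} = (x_i − d_i)/13. The first 3 digits are (1, 1, 12).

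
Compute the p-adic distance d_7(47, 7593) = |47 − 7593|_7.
d_7(47, 7593) = 1/343

Step 1 — x − y = 47 − 7593 = -7546. Step 2 — v_7(-7546) = 3 (factor: -7546 = −(7^3 · 22); the sign does not affect v_p). Step 3 — |x − y|_7 = 7^{-3} = 1/343.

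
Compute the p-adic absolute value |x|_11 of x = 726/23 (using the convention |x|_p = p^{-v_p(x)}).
|726/23|_11 = 1/121

Step 1 — compute v_11(x) by factoring powers of 11 out of the numerator and denominator: v_11(726/23) = 2. Step 2 — apply |x|_p = p^{-v_p(x)} = 11^{-2} = 1/121.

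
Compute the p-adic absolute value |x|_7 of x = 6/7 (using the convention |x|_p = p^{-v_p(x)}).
|6/7|_7 = 7

Step 1 — compute v_7(x) by factoring powers of 7 out of the numerator and denominator: v_7(6/7) = -1. Step 2 — apply |x|_p = p^{-v_p(x)} = 7^{1} = 7.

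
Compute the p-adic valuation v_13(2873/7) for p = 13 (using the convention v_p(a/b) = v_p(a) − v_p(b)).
v_13(2873/7) = 2

Factor powers of 13 from the numerator and denominator of the reduced fraction: 2873 = 13^2 · 17 and 7 = 13^0 · 7. Apply v_p(a/b) = v_p(a) − v_p(b): v_13(2873/7) = 2 − 0 = 2.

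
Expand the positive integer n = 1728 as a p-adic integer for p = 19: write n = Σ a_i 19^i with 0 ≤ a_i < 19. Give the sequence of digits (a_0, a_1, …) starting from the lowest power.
(a_0, a_1, …) = (18, 14, 4)

Repeated division by 19 gives the digits low-to-high: 1728 = 18 + 14·19^1 + 4·19^2. Digit sequence: (18, 14, 4).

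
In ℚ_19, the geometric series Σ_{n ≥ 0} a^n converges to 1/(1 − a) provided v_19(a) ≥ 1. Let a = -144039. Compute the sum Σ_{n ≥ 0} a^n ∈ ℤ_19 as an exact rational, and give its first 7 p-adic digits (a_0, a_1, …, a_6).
Σ a^n = 1/(1 − a) = 1/144040;  first 7 digits = (1, 0, 0, 17, 17, 18, 3)

v_19(a) = 3 ≥ 1, so the series converges in ℤ_19 to 1/(1 − a) = 1/(1 − (-144039)) = 1/144040. Expand this rational in ℤ_19: compute digits iteratively via d_i = x_i mod 19, x_{i+1} = (x_i − d_i)/19. The first 7 digits are (1, 0, 0, 17, 17, 18, 3).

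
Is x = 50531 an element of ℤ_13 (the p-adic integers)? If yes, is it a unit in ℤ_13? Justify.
x ∈ ℤ_13 but not a unit; v_13(x) = 3 > 0

ℤ_13 = {x ∈ ℚ_13 : v_13(x) ≥ 0} and ℤ_13^× = {x ∈ ℤ_13 : v_13(x) = 0}. Here v_13(50531) = v_13(num) − v_13(den) = 3; compare against these criteria.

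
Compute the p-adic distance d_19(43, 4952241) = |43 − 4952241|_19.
d_19(43, 4952241) = 1/2476099

Step 1 — x − y = 43 − 4952241 = -4952198. Step 2 — v_19(-4952198) = 5 (factor: -4952198 = −(19^5 · 2); the sign does not affect v_p). Step 3 — |x − y|_19 = 19^{-5} = 1/2476099.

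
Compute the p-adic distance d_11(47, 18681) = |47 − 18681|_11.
d_11(47, 18681) = 1/1331

Step 1 — x − y = 47 − 18681 = -18634. Step 2 — v_11(-18634) = 3 (factor: -18634 = −(11^3 · 14); the sign does not affect v_p). Step 3 — |x − y|_11 = 11^{-3} = 1/1331.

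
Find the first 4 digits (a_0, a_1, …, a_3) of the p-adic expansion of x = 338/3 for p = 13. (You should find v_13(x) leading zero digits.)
(a_0, …, a_3) = (0, 0, 5, 4)

v_13(338/3) = 2, so a_0 = ... = a_1 = 0. Factor out: x = 13^2 · u with u = 2/3 a unit in ℤ_13. Expand u iteratively via a_{v+i} = u_i mod 13, u_{i+1} = (u_i − a_{v+i})/13:
  u_0 = 2/3;  a_2 = 5;  u_1 = (u_0 − 5)/13 = -1/3
  u_1 = -1/3;  a_3 = 4;  u_2 = (u_1 − 4)/13 = -1/3
Digits: (0, 0, 5, 4).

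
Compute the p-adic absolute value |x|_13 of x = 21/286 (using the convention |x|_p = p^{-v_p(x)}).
|21/286|_13 = 13

Step 1 — compute v_13(x) by factoring powers of 13 out of the numerator and denominator: v_13(21/286) = -1. Step 2 — apply |x|_p = p^{-v_p(x)} = 13^{1} = 13.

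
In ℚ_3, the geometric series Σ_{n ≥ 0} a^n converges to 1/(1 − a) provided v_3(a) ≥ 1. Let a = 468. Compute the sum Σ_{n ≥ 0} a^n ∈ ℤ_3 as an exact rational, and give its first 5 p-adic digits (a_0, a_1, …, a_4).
Σ a^n = 1/(1 − a) = -1/467;  first 5 digits = (1, 0, 1, 2, 0)

v_3(a) = 2 ≥ 1, so the series converges in ℤ_3 to 1/(1 − a) = 1/(1 − 468) = -1/467. Expand this rational in ℤ_3: compute digits iteratively via d_i = x_i mod 3, x_{i+1} = (x_i − d_i)/3. The first 5 digits are (1, 0, 1, 2, 0).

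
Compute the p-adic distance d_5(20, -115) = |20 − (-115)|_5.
d_5(20, -115) = 1/5

Step 1 — x − y = 20 − (-115) = 135. Step 2 — v_5(135) = 1 (factor: 135 = (5^1 · 27); the sign does not affect v_p). Step 3 — |x − y|_5 = 5^{-1} = 1/5.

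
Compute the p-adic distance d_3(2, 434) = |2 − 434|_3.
d_3(2, 434) = 1/27

Step 1 — x − y = 2 − 434 = -432. Step 2 — v_3(-432) = 3 (factor: -432 = −(3^3 · 16); the sign does not affect v_p). Step 3 — |x − y|_3 = 3^{-3} = 1/27.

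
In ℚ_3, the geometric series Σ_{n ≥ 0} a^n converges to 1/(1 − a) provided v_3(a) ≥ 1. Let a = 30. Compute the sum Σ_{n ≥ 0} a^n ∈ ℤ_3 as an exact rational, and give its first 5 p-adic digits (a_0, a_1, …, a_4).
Σ a^n = 1/(1 − a) = -1/29;  first 5 digits = (1, 1, 1, 2, 0)

v_3(a) = 1 ≥ 1, so the series converges in ℤ_3 to 1/(1 − a) = 1/(1 − 30) = -1/29. Expand this rational in ℤ_3: compute digits iteratively via d_i = x_i mod 3, x_{i+1} = (x_i − d_i)/3. The first 5 digits are (1, 1, 1, 2, 0).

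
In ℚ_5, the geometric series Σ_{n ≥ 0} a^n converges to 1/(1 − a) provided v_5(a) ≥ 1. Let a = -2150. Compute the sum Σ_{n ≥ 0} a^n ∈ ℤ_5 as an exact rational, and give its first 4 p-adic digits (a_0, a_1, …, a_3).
Σ a^n = 1/(1 − a) = 1/2151;  first 4 digits = (1, 0, 4, 2)

v_5(a) = 2 ≥ 1, so the series converges in ℤ_5 to 1/(1 − a) = 1/(1 − (-2150)) = 1/2151. Expand this rational in ℤ_5: compute digits iteratively via d_i = x_i mod 5, x_{i+1} = (x_i − d_i)/5. The first 4 digits are (1, 0, 4, 2).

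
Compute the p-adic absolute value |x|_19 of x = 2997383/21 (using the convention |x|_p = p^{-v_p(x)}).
|2997383/21|_19 = 1/130321

Step 1 — compute v_19(x) by factoring powers of 19 out of the numerator and denominator: v_19(2997383/21) = 4. Step 2 — apply |x|_p = p^{-v_p(x)} = 19^{-4} = 1/130321.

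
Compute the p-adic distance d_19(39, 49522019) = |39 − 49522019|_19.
d_19(39, 49522019) = 1/2476099

Step 1 — x − y = 39 − 49522019 = -49521980. Step 2 — v_19(-49521980) = 5 (factor: -49521980 = −(19^5 · 20); the sign does not affect v_p). Step 3 — |x − y|_19 = 19^{-5} = 1/2476099.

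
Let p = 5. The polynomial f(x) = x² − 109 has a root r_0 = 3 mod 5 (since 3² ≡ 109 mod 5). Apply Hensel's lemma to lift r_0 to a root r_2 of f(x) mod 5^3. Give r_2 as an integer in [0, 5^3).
r_2 = 103 (mod 125)

Hensel's recurrence: r_{i+1} = r_i − f(r_i)·(f′(r_i))^{-1} mod 5^{i+2}, with f′(x) = 2x. Iterate:
  r_0 = 3 (mod 5)
  r_1 = 3 (mod 25)
  r_2 = 103 (mod 125)
Final: r_2 = 103, and one checks f(r_2) ≡ 0 mod 5^3.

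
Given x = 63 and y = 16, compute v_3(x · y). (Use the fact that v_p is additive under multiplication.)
v_3(1008) = 2

v_p(x) = 2 (factor: 63 = 3^2 · 7); v_p(y) = 0 (factor: 16 = 3^0 · 16). Additivity: v_p(xy) = v_p(x) + v_p(y) = 2 + 0 = 2. (Direct check: xy = 1008 = 3^2 · (112).)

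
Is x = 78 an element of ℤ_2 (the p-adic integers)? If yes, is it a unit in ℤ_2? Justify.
x ∈ ℤ_2 but not a unit; v_2(x) = 1 > 0

ℤ_2 = {x ∈ ℚ_2 : v_2(x) ≥ 0} and ℤ_2^× = {x ∈ ℤ_2 : v_2(x) = 0}. Here v_2(78) = v_2(num) − v_2(den) = 1; compare against these criteria.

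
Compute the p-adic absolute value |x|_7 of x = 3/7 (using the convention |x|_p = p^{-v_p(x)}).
|3/7|_7 = 7

Step 1 — compute v_7(x) by factoring powers of 7 out of the numerator and denominator: v_7(3/7) = -1. Step 2 — apply |x|_p = p^{-v_p(x)} = 7^{1} = 7.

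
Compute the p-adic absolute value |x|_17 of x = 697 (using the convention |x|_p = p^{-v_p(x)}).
|697|_17 = 1/17

Step 1 — compute v_17(x) by factoring powers of 17 out of the numerator and denominator: v_17(697) = 1. Step 2 — apply |x|_p = p^{-v_p(x)} = 17^{-1} = 1/17.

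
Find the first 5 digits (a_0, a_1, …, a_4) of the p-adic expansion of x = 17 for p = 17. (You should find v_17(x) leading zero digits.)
(a_0, …, a_4) = (0, 1, 0, 0, 0)

v_17(17) = 1, so a_0 = ... = a_0 = 0. Factor out: x = 17^1 · u with u = 1 a unit in ℤ_17. Expand u iteratively via a_{v+i} = u_i mod 17, u_{i+1} = (u_i − a_{v+i})/17:
  u_0 = 1;  a_1 = 1;  u_1 = (u_0 − 1)/17 = 0
  u_1 = 0;  a_2 = 0;  u_2 = (u_1 − 0)/17 = 0
  u_2 = 0;  a_3 = 0;  u_3 = (u_2 − 0)/17 = 0
  u_3 = 0;  a_4 = 0;  u_4 = (u_3 − 0)/17 = 0
Digits: (0, 1, 0, 0, 0).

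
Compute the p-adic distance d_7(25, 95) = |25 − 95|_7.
d_7(25, 95) = 1/7

Step 1 — x − y = 25 − 95 = -70. Step 2 — v_7(-70) = 1 (factor: -70 = −(7^1 · 10); the sign does not affect v_p). Step 3 — |x − y|_7 = 7^{-1} = 1/7.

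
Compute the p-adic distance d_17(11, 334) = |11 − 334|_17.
d_17(11, 334) = 1/17

Step 1 — x − y = 11 − 334 = -323. Step 2 — v_17(-323) = 1 (factor: -323 = −(17^1 · 19); the sign does not affect v_p). Step 3 — |x − y|_17 = 17^{-1} = 1/17.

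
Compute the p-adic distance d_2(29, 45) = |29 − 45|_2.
d_2(29, 45) = 1/16

Step 1 — x − y = 29 − 45 = -16. Step 2 — v_2(-16) = 4 (factor: -16 = −(2^4 · 1); the sign does not affect v_p). Step 3 — |x − y|_2 = 2^{-4} = 1/16.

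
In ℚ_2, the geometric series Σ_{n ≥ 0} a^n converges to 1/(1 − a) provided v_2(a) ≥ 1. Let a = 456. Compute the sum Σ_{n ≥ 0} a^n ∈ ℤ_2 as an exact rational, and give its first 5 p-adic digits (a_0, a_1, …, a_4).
Σ a^n = 1/(1 − a) = -1/455;  first 5 digits = (1, 0, 0, 1, 0)

v_2(a) = 3 ≥ 1, so the series converges in ℤ_2 to 1/(1 − a) = 1/(1 − 456) = -1/455. Expand this rational in ℤ_2: compute digits iteratively via d_i = x_i mod 2, x_{i+1} = (x_i − d_i)/2. The first 5 digits are (1, 0, 0, 1, 0).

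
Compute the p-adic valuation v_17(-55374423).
v_17(-55374423) = 5

v_17(n) is the largest exponent k such that 17^k divides n. Factor out: -55374423 = -17^5 · 39. (Sign doesn't affect v_p.) So v_17(-55374423) = 5.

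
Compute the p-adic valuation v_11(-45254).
v_11(-45254) = 3

v_11(n) is the largest exponent k such that 11^k divides n. Factor out: -45254 = -11^3 · 34. (Sign doesn't affect v_p.) So v_11(-45254) = 3.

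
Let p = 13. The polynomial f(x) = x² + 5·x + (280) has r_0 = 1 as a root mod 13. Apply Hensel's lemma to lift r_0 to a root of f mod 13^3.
r_2 = 612 (mod 2197)

Hensel: r_{i+1} = r_i − f(r_i)·(f′(r_i))^{-1} mod 13^{i+2}, f′(x) = 2x + 5. Iterate:
  r_0 = 1 (mod 13)
  r_1 = 105 (mod 169)
  r_2 = 612 (mod 2197)
Final: r = 612 satisfies f(r) ≡ 0 mod 13^3.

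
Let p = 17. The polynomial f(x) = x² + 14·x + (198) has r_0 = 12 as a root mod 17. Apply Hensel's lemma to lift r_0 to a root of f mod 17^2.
r_1 = 29 (mod 289)

Hensel: r_{i+1} = r_i − f(r_i)·(f′(r_i))^{-1} mod 17^{i+2}, f′(x) = 2x + 14. Iterate:
  r_0 = 12 (mod 17)
  r_1 = 29 (mod 289)
Final: r = 29 satisfies f(r) ≡ 0 mod 17^2.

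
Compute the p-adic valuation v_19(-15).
v_19(-15) = 0

v_19(n) is the largest exponent k such that 19^k divides n. Factor out: -15 = -19^0 · 15. (Sign doesn't affect v_p.) So v_19(-15) = 0.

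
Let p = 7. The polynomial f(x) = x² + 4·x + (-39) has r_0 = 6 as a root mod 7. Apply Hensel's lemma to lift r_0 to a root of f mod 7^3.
r_2 = 314 (mod 343)

Hensel: r_{i+1} = r_i − f(r_i)·(f′(r_i))^{-1} mod 7^{i+2}, f′(x) = 2x + 4. Iterate:
  r_0 = 6 (mod 7)
  r_1 = 20 (mod 49)
  r_2 = 314 (mod 343)
Final: r = 314 satisfies f(r) ≡ 0 mod 7^3.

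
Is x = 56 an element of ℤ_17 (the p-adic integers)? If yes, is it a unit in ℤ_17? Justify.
x ∈ ℤ_17^× (unit); v_17(x) = 0

ℤ_17 = {x ∈ ℚ_17 : v_17(x) ≥ 0} and ℤ_17^× = {x ∈ ℤ_17 : v_17(x) = 0}. Here v_17(56) = v_17(num) − v_17(den) = 0; compare against these criteria.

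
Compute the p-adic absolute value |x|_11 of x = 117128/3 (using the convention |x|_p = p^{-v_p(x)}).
|117128/3|_11 = 1/14641

Step 1 — compute v_11(x) by factoring powers of 11 out of the numerator and denominator: v_11(117128/3) = 4. Step 2 — apply |x|_p = p^{-v_p(x)} = 11^{-4} = 1/14641.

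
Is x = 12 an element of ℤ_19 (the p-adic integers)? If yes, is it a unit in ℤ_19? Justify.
x ∈ ℤ_19^× (unit); v_19(x) = 0

ℤ_19 = {x ∈ ℚ_19 : v_19(x) ≥ 0} and ℤ_19^× = {x ∈ ℤ_19 : v_19(x) = 0}. Here v_19(12) = v_19(num) − v_19(den) = 0; compare against these criteria.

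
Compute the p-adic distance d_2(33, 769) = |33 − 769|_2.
d_2(33, 769) = 1/32

Step 1 — x − y = 33 − 769 = -736. Step 2 — v_2(-736) = 5 (factor: -736 = −(2^5 · 23); the sign does not affect v_p). Step 3 — |x − y|_2 = 2^{-5} = 1/32.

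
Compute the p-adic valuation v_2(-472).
v_2(-472) = 3

v_2(n) is the largest exponent k such that 2^k divides n. Factor out: -472 = -2^3 · 59. (Sign doesn't affect v_p.) So v_2(-472) = 3.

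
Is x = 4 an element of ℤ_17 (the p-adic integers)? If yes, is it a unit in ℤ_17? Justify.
x ∈ ℤ_17^× (unit); v_17(x) = 0

ℤ_17 = {x ∈ ℚ_17 : v_17(x) ≥ 0} and ℤ_17^× = {x ∈ ℤ_17 : v_17(x) = 0}. Here v_17(4) = v_17(num) − v_17(den) = 0; compare against these criteria.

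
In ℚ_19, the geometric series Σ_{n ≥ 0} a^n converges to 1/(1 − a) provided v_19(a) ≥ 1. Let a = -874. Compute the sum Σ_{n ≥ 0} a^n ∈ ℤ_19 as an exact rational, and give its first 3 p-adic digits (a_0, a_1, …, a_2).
Σ a^n = 1/(1 − a) = 1/875;  first 3 digits = (1, 11, 4)

v_19(a) = 1 ≥ 1, so the series converges in ℤ_19 to 1/(1 − a) = 1/(1 − (-874)) = 1/875. Expand this rational in ℤ_19: compute digits iteratively via d_i = x_i mod 19, x_{i+1} = (x_i − d_i)/19. The first 3 digits are (1, 11, 4).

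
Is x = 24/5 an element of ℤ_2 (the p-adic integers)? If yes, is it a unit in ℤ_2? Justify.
x ∈ ℤ_2 but not a unit; v_2(x) = 3 > 0

ℤ_2 = {x ∈ ℚ_2 : v_2(x) ≥ 0} and ℤ_2^× = {x ∈ ℤ_2 : v_2(x) = 0}. Here v_2(24/5) = v_2(num) − v_2(den) = 3; compare against these criteria.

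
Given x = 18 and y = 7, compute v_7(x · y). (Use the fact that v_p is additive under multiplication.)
v_7(126) = 1

v_p(x) = 0 (factor: 18 = 7^0 · 18); v_p(y) = 1 (factor: 7 = 7^1 · 1). Additivity: v_p(xy) = v_p(x) + v_p(y) = 0 + 1 = 1. (Direct check: xy = 126 = 7^1 · (18).)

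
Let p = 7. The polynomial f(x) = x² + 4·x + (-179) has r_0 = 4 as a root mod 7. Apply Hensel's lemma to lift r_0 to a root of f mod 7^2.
r_1 = 4 (mod 49)

Hensel: r_{i+1} = r_i − f(r_i)·(f′(r_i))^{-1} mod 7^{i+2}, f′(x) = 2x + 4. Iterate:
  r_0 = 4 (mod 7)
  r_1 = 4 (mod 49)
Final: r = 4 satisfies f(r) ≡ 0 mod 7^2.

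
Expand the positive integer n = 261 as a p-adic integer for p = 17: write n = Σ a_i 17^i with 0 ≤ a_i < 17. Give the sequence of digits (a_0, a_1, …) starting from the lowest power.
(a_0, a_1, …) = (6, 15)

Repeated division by 17 gives the digits low-to-high: 261 = 6 + 15·17^1. Digit sequence: (6, 15).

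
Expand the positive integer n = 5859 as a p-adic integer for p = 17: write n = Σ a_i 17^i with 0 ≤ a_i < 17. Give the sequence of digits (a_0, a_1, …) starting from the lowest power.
(a_0, a_1, …) = (11, 4, 3, 1)

Repeated division by 17 gives the digits low-to-high: 5859 = 11 + 4·17^1 + 3·17^2 + 1·17^3. Digit sequence: (11, 4, 3, 1).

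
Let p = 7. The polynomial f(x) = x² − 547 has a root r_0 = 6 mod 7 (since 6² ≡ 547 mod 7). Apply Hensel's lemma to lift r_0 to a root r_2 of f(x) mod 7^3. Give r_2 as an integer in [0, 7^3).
r_2 = 118 (mod 343)

Hensel's recurrence: r_{i+1} = r_i − f(r_i)·(f′(r_i))^{-1} mod 7^{i+2}, with f′(x) = 2x. Iterate:
  r_0 = 6 (mod 7)
  r_1 = 20 (mod 49)
  r_2 = 118 (mod 343)
Final: r_2 = 118, and one checks f(r_2) ≡ 0 mod 7^3.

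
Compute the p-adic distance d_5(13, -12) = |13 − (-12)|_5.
d_5(13, -12) = 1/25

Step 1 — x − y = 13 − (-12) = 25. Step 2 — v_5(25) = 2 (factor: 25 = (5^2 · 1); the sign does not affect v_p). Step 3 — |x − y|_5 = 5^{-2} = 1/25.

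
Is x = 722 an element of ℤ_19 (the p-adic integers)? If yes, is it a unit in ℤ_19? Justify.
x ∈ ℤ_19 but not a unit; v_19(x) = 2 > 0

ℤ_19 = {x ∈ ℚ_19 : v_19(x) ≥ 0} and ℤ_19^× = {x ∈ ℤ_19 : v_19(x) = 0}. Here v_19(722) = v_19(num) − v_19(den) = 2; compare against these criteria.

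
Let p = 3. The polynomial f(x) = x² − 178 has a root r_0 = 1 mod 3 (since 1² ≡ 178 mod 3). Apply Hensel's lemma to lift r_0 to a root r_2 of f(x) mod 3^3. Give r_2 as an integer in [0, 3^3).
r_2 = 4 (mod 27)

Hensel's recurrence: r_{i+1} = r_i − f(r_i)·(f′(r_i))^{-1} mod 3^{i+2}, with f′(x) = 2x. Iterate:
  r_0 = 1 (mod 3)
  r_1 = 4 (mod 9)
  r_2 = 4 (mod 27)
Final: r_2 = 4, and one checks f(r_2) ≡ 0 mod 3^3.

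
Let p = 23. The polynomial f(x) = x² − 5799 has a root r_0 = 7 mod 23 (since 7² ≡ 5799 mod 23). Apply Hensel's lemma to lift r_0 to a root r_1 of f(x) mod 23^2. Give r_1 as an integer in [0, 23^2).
r_1 = 191 (mod 529)

Hensel's recurrence: r_{i+1} = r_i − f(r_i)·(f′(r_i))^{-1} mod 23^{i+2}, with f′(x) = 2x. Iterate:
  r_0 = 7 (mod 23)
  r_1 = 191 (mod 529)
Final: r_1 = 191, and one checks f(r_1) ≡ 0 mod 23^2.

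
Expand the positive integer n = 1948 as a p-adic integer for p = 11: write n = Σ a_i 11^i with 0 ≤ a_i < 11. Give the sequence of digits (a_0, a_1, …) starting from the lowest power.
(a_0, a_1, …) = (1, 1, 5, 1)

Repeated division by 11 gives the digits low-to-high: 1948 = 1 + 1·11^1 + 5·11^2 + 1·11^3. Digit sequence: (1, 1, 5, 1).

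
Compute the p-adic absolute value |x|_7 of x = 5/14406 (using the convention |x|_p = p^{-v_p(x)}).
|5/14406|_7 = 2401

Step 1 — compute v_7(x) by factoring powers of 7 out of the numerator and denominator: v_7(5/14406) = -4. Step 2 — apply |x|_p = p^{-v_p(x)} = 7^{4} = 2401.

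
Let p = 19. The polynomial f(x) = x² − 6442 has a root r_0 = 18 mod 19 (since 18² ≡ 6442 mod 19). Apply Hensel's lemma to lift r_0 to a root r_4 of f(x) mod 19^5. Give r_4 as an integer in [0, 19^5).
r_4 = 738814 (mod 2476099)

Hensel's recurrence: r_{i+1} = r_i − f(r_i)·(f′(r_i))^{-1} mod 19^{i+2}, with f′(x) = 2x. Iterate:
  r_0 = 18 (mod 19)
  r_1 = 208 (mod 361)
  r_2 = 4901 (mod 6859)
  r_3 = 87209 (mod 130321)
  r_4 = 738814 (mod 2476099)
Final: r_4 = 738814, and one checks f(r_4) ≡ 0 mod 19^5.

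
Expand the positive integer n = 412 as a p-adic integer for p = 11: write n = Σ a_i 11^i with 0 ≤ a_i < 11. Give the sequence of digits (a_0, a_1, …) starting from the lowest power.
(a_0, a_1, …) = (5, 4, 3)

Repeated division by 11 gives the digits low-to-high: 412 = 5 + 4·11^1 + 3·11^2. Digit sequence: (5, 4, 3).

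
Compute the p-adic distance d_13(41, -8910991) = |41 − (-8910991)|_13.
d_13(41, -8910991) = 1/371293

Step 1 — x − y = 41 − (-8910991) = 8911032. Step 2 — v_13(8911032) = 5 (factor: 8911032 = (13^5 · 24); the sign does not affect v_p). Step 3 — |x − y|_13 = 13^{-5} = 1/371293.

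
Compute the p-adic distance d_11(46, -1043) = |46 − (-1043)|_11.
d_11(46, -1043) = 1/121

Step 1 — x − y = 46 − (-1043) = 1089. Step 2 — v_11(1089) = 2 (factor: 1089 = (11^2 · 9); the sign does not affect v_p). Step 3 — |x − y|_11 = 11^{-2} = 1/121.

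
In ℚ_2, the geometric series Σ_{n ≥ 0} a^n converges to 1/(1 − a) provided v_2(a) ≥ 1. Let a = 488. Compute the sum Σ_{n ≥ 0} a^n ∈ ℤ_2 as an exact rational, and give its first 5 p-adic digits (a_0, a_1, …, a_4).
Σ a^n = 1/(1 − a) = -1/487;  first 5 digits = (1, 0, 0, 1, 0)

v_2(a) = 3 ≥ 1, so the series converges in ℤ_2 to 1/(1 − a) = 1/(1 − 488) = -1/487. Expand this rational in ℤ_2: compute digits iteratively via d_i = x_i mod 2, x_{i+1} = (x_i − d_i)/2. The first 5 digits are (1, 0, 0, 1, 0).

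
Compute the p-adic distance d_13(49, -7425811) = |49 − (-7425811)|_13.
d_13(49, -7425811) = 1/371293

Step 1 — x − y = 49 − (-7425811) = 7425860. Step 2 — v_13(7425860) = 5 (factor: 7425860 = (13^5 · 20); the sign does not affect v_p). Step 3 — |x − y|_13 = 13^{-5} = 1/371293.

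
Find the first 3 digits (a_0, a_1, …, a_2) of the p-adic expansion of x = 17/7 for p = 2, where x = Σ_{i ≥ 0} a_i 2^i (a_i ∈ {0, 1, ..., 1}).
(a_0, …, a_2) = (1, 1, 1)

v_2(17/7) = 0 (numerator and denominator both coprime to 2), so x ∈ ℤ_2^×. Compute digits iteratively via a_i = x_i mod 2, x_{i+1} = (x_i − a_i)/2, with x_0 = x:
  x_0 = 17/7;  a_0 = 1;  x_1 = (x_0 − 1)/2 = 5/7
  x_1 = 5/7;  a_1 = 1;  x_2 = (x_1 − 1)/2 = -1/7
  x_2 = -1/7;  a_2 = 1;  x_3 = (x_2 − 1)/2 = -4/7
Digits: (1, 1, 1).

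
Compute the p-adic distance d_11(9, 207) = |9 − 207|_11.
d_11(9, 207) = 1/11

Step 1 — x − y = 9 − 207 = -198. Step 2 — v_11(-198) = 1 (factor: -198 = −(11^1 · 18); the sign does not affect v_p). Step 3 — |x − y|_11 = 11^{-1} = 1/11.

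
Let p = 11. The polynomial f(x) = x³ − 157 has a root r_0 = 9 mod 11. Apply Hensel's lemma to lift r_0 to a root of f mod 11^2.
r_1 = 42 (mod 121)

Hensel: r_{i+1} = r_i − f(r_i)/f′(r_i) mod 11^{i+2}, where f′(x) = 3x². Iterate:
  r_0 = 9 (mod 11)
  r_1 = 42 (mod 121)
Final: r = 42 with f(r) ≡ 0 mod 11^2.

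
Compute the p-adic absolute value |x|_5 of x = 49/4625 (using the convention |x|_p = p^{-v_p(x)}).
|49/4625|_5 = 125

Step 1 — compute v_5(x) by factoring powers of 5 out of the numerator and denominator: v_5(49/4625) = -3. Step 2 — apply |x|_p = p^{-v_p(x)} = 5^{3} = 125.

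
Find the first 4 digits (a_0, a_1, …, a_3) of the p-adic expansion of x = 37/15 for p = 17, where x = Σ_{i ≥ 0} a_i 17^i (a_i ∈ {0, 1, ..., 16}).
(a_0, …, a_3) = (7, 2, 1, 9)

v_17(37/15) = 0 (numerator and denominator both coprime to 17), so x ∈ ℤ_17^×. Compute digits iteratively via a_i = x_i mod 17, x_{i+1} = (x_i − a_i)/17, with x_0 = x:
  x_0 = 37/15;  a_0 = 7;  x_1 = (x_0 − 7)/17 = -4/15
  x_1 = -4/15;  a_1 = 2;  x_2 = (x_1 − 2)/17 = -2/15
  x_2 = -2/15;  a_2 = 1;  x_3 = (x_2 − 1)/17 = -1/15
  x_3 = -1/15;  a_3 = 9;  x_4 = (x_3 − 9)/17 = -8/15
Digits: (7, 2, 1, 9).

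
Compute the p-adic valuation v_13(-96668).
v_13(-96668) = 3

v_13(n) is the largest exponent k such that 13^k divides n. Factor out: -96668 = -13^3 · 44. (Sign doesn't affect v_p.) So v_13(-96668) = 3.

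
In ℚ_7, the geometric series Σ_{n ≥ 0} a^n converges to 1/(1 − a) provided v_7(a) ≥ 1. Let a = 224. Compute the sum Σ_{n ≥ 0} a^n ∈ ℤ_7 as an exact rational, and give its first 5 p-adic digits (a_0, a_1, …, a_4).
Σ a^n = 1/(1 − a) = -1/223;  first 5 digits = (1, 4, 6, 0, 2)

v_7(a) = 1 ≥ 1, so the series converges in ℤ_7 to 1/(1 − a) = 1/(1 − 224) = -1/223. Expand this rational in ℤ_7: compute digits iteratively via d_i = x_i mod 7, x_{i+1} = (x_i − d_i)/7. The first 5 digits are (1, 4, 6, 0, 2).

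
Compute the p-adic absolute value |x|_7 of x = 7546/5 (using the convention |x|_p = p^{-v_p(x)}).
|7546/5|_7 = 1/343

Step 1 — compute v_7(x) by factoring powers of 7 out of the numerator and denominator: v_7(7546/5) = 3. Step 2 — apply |x|_p = p^{-v_p(x)} = 7^{-3} = 1/343.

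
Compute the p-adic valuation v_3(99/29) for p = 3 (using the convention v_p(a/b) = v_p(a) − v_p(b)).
v_3(99/29) = 2

Factor powers of 3 from the numerator and denominator of the reduced fraction: 99 = 3^2 · 11 and 29 = 3^0 · 29. Apply v_p(a/b) = v_p(a) − v_p(b): v_3(99/29) = 2 − 0 = 2.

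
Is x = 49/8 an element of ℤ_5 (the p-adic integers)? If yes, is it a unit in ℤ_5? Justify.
x ∈ ℤ_5^× (unit); v_5(x) = 0

ℤ_5 = {x ∈ ℚ_5 : v_5(x) ≥ 0} and ℤ_5^× = {x ∈ ℤ_5 : v_5(x) = 0}. Here v_5(49/8) = v_5(num) − v_5(den) = 0; compare against these criteria.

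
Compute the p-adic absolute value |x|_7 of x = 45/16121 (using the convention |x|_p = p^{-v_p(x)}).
|45/16121|_7 = 343

Step 1 — compute v_7(x) by factoring powers of 7 out of the numerator and denominator: v_7(45/16121) = -3. Step 2 — apply |x|_p = p^{-v_p(x)} = 7^{3} = 343.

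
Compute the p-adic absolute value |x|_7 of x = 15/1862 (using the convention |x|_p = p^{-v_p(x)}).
|15/1862|_7 = 49

Step 1 — compute v_7(x) by factoring powers of 7 out of the numerator and denominator: v_7(15/1862) = -2. Step 2 — apply |x|_p = p^{-v_p(x)} = 7^{2} = 49.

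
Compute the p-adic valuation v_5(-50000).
v_5(-50000) = 5

v_5(n) is the largest exponent k such that 5^k divides n. Factor out: -50000 = -5^5 · 16. (Sign doesn't affect v_p.) So v_5(-50000) = 5.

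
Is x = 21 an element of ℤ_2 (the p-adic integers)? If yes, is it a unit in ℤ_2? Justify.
x ∈ ℤ_2^× (unit); v_2(x) = 0

ℤ_2 = {x ∈ ℚ_2 : v_2(x) ≥ 0} and ℤ_2^× = {x ∈ ℤ_2 : v_2(x) = 0}. Here v_2(21) = v_2(num) − v_2(den) = 0; compare against these criteria.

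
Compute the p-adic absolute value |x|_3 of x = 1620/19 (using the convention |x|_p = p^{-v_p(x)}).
|1620/19|_3 = 1/81

Step 1 — compute v_3(x) by factoring powers of 3 out of the numerator and denominator: v_3(1620/19) = 4. Step 2 — apply |x|_p = p^{-v_p(x)} = 3^{-4} = 1/81.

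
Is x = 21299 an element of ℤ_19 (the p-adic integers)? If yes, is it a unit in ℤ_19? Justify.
x ∈ ℤ_19 but not a unit; v_19(x) = 2 > 0

ℤ_19 = {x ∈ ℚ_19 : v_19(x) ≥ 0} and ℤ_19^× = {x ∈ ℤ_19 : v_19(x) = 0}. Here v_19(21299) = v_19(num) − v_19(den) = 2; compare against these criteria.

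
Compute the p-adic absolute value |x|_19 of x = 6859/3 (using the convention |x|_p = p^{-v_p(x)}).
|6859/3|_19 = 1/6859

Step 1 — compute v_19(x) by factoring powers of 19 out of the numerator and denominator: v_19(6859/3) = 3. Step 2 — apply |x|_p = p^{-v_p(x)} = 19^{-3} = 1/6859.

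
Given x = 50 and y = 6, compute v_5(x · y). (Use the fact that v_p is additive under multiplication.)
v_5(300) = 2

v_p(x) = 2 (factor: 50 = 5^2 · 2); v_p(y) = 0 (factor: 6 = 5^0 · 6). Additivity: v_p(xy) = v_p(x) + v_p(y) = 2 + 0 = 2. (Direct check: xy = 300 = 5^2 · (12).)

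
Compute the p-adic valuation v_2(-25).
v_2(-25) = 0

v_2(n) is the largest exponent k such that 2^k divides n. Factor out: -25 = -2^0 · 25. (Sign doesn't affect v_p.) So v_2(-25) = 0.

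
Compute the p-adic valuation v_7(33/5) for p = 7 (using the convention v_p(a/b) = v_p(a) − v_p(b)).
v_7(33/5) = 0

Factor powers of 7 from the numerator and denominator of the reduced fraction: 33 = 7^0 · 33 and 5 = 7^0 · 5. Apply v_p(a/b) = v_p(a) − v_p(b): v_7(33/5) = 0 − 0 = 0.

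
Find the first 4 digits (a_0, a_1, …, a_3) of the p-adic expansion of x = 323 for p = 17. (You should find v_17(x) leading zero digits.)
(a_0, …, a_3) = (0, 2, 1, 0)

v_17(323) = 1, so a_0 = ... = a_0 = 0. Factor out: x = 17^1 · u with u = 19 a unit in ℤ_17. Expand u iteratively via a_{v+i} = u_i mod 17, u_{i+1} = (u_i − a_{v+i})/17:
  u_0 = 19;  a_1 = 2;  u_1 = (u_0 − 2)/17 = 1
  u_1 = 1;  a_2 = 1;  u_2 = (u_1 − 1)/17 = 0
  u_2 = 0;  a_3 = 0;  u_3 = (u_2 − 0)/17 = 0
Digits: (0, 2, 1, 0).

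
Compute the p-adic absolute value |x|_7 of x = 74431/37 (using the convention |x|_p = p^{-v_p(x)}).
|74431/37|_7 = 1/2401

Step 1 — compute v_7(x) by factoring powers of 7 out of the numerator and denominator: v_7(74431/37) = 4. Step 2 — apply |x|_p = p^{-v_p(x)} = 7^{-4} = 1/2401.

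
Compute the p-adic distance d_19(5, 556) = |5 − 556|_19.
d_19(5, 556) = 1/19

Step 1 — x − y = 5 − 556 = -551. Step 2 — v_19(-551) = 1 (factor: -551 = −(19^1 · 29); the sign does not affect v_p). Step 3 — |x − y|_19 = 19^{-1} = 1/19.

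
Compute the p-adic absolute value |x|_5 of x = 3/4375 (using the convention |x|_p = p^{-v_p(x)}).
|3/4375|_5 = 625

Step 1 — compute v_5(x) by factoring powers of 5 out of the numerator and denominator: v_5(3/4375) = -4. Step 2 — apply |x|_p = p^{-v_p(x)} = 5^{4} = 625.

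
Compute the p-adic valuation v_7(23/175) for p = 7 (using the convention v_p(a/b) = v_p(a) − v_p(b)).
v_7(23/175) = -1

Factor powers of 7 from the numerator and denominator of the reduced fraction: 23 = 7^0 · 23 and 175 = 7^1 · 25. Apply v_p(a/b) = v_p(a) − v_p(b): v_7(23/175) = 0 − 1 = -1.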